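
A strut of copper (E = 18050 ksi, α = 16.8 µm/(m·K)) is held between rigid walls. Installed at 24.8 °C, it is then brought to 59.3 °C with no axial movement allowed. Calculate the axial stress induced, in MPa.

E = 18050 ksi = 124.5 GPa.
ΔT = 34.50 K. Constrained thermal stress σ = E·α·ΔT = 124.5×10³ MPa × 16.8×10⁻⁶ × 34.50 = 72.1 MPa (compressive).

72.1 MPa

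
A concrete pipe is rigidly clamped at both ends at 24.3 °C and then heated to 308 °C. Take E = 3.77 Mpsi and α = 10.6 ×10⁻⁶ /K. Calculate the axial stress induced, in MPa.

E = 3.77 Mpsi = 25.99 GPa.
ΔT = 283.7 K. Constrained thermal stress σ = E·α·ΔT = 25.99×10³ MPa × 10.6×10⁻⁶ × 283.7 = 78.2 MPa (compressive).

78.2 MPa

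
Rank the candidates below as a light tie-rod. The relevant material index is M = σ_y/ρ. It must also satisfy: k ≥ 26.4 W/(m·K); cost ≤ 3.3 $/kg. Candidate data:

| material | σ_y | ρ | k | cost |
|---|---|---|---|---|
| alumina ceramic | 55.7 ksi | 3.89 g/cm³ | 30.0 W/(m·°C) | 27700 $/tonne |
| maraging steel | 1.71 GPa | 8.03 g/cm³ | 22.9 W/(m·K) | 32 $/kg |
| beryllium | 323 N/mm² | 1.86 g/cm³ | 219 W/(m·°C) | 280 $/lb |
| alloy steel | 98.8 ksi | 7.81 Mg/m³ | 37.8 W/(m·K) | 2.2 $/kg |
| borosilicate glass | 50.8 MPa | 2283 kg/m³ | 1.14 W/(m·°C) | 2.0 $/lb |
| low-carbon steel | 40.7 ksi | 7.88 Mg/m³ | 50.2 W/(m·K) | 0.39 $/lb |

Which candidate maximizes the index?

alloy steel

Screen on constraints: k ≥ 26.4 W/(m·K); cost ≤ 3.3 $/kg. Survivors: alloy steel, low-carbon steel.
Convert each candidate to consistent units, then evaluate M:
  alloy steel: σ_y = 681.2 MPa, ρ = 7810 kg/m³
  low-carbon steel: σ_y = 280.6 MPa, ρ = 7880 kg/m³
  alloy steel: M = 87.2 kN·m/kg
  low-carbon steel: M = 35.6 kN·m/kg
Alloy steel ranks first.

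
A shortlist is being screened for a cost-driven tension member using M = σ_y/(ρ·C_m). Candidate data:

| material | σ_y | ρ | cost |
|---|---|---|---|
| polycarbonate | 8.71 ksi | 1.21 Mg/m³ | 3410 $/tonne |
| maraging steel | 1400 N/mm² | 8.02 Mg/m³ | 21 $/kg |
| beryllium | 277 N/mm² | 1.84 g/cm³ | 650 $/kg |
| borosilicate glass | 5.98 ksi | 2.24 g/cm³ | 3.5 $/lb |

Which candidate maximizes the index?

polycarbonate

Normalizing units and computing the index:
  polycarbonate: σ_y = 60.05 MPa, ρ = 1210 kg/m³, cost = 3.410 $/kg
  maraging steel: σ_y = 1400 MPa, ρ = 8020 kg/m³, cost = 21.00 $/kg
  beryllium: σ_y = 277.0 MPa, ρ = 1840 kg/m³, cost = 650.0 $/kg
  borosilicate glass: σ_y = 41.23 MPa, ρ = 2240 kg/m³, cost = 7.716 $/kg
  polycarbonate: M = 14.6 kN·m per $
  maraging steel: M = 8.31 kN·m per $
  borosilicate glass: M = 2.39 kN·m per $
  beryllium: M = 0.232 kN·m per $
Polycarbonate ranks first.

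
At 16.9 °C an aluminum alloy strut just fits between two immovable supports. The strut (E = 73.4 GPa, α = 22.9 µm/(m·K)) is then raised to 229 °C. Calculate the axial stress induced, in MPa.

ΔT = 212.1 K. Constrained thermal stress σ = E·α·ΔT = 73.40×10³ MPa × 22.9×10⁻⁶ × 212.1 = 357 MPa (compressive).

357 MPa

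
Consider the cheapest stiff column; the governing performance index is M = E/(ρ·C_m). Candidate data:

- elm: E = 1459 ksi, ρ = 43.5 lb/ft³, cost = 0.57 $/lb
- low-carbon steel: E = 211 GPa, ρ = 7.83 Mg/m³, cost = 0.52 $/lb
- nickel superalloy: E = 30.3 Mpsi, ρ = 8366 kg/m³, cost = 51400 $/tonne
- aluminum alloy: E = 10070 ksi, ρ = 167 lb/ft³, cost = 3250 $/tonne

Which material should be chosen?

Putting every candidate on a common basis:
  elm: E = 10.06 GPa, ρ = 696.8 kg/m³, cost = 1.257 $/kg
  low-carbon steel: E = 211.0 GPa, ρ = 7830 kg/m³, cost = 1.146 $/kg
  nickel superalloy: E = 208.9 GPa, ρ = 8366 kg/m³, cost = 51.40 $/kg
  aluminum alloy: E = 69.43 GPa, ρ = 2675 kg/m³, cost = 3.250 $/kg
  low-carbon steel: M = 23.5 MN·m per $
  elm: M = 11.5 MN·m per $
  aluminum alloy: M = 7.99 MN·m per $
  nickel superalloy: M = 0.486 MN·m per $
Highest index: low-carbon steel.

low-carbon steel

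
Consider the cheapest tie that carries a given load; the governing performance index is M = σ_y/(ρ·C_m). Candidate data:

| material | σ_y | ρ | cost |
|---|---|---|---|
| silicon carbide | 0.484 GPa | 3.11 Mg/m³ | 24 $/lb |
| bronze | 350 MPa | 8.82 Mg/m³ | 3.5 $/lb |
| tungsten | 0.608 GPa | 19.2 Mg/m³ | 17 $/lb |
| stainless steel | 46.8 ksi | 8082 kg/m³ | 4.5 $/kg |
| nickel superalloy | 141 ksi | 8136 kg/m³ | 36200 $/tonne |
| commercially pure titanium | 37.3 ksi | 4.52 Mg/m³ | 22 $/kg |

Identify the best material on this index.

In SI units:
  silicon carbide: σ_y = 484.0 MPa, ρ = 3110 kg/m³, cost = 52.91 $/kg
  bronze: σ_y = 350.0 MPa, ρ = 8820 kg/m³, cost = 7.716 $/kg
  tungsten: σ_y = 608.0 MPa, ρ = 19200 kg/m³, cost = 37.48 $/kg
  stainless steel: σ_y = 322.7 MPa, ρ = 8082 kg/m³, cost = 4.500 $/kg
  nickel superalloy: σ_y = 972.2 MPa, ρ = 8136 kg/m³, cost = 36.20 $/kg
  commercially pure titanium: σ_y = 257.2 MPa, ρ = 4520 kg/m³, cost = 22.00 $/kg
  stainless steel: M = 8.87 kN·m per $
  bronze: M = 5.14 kN·m per $
  nickel superalloy: M = 3.30 kN·m per $
  silicon carbide: M = 2.94 kN·m per $
  commercially pure titanium: M = 2.59 kN·m per $
  tungsten: M = 0.845 kN·m per $
Stainless steel ranks first.

stainless steel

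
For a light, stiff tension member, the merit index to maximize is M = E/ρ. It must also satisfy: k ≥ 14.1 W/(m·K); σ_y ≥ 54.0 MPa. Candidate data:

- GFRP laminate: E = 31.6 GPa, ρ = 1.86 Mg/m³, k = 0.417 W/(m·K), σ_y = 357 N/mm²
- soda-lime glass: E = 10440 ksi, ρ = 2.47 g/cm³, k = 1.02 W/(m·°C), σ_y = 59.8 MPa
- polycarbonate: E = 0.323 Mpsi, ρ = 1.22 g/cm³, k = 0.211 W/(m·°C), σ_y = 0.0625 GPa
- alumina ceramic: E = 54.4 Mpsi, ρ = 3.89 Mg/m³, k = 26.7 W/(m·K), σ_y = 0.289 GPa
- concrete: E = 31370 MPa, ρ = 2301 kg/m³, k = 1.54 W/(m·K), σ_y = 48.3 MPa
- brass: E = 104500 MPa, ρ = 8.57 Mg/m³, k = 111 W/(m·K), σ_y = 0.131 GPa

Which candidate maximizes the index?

alumina ceramic

Screen on constraints: k ≥ 14.1 W/(m·K); σ_y ≥ 54.0 MPa. Survivors: alumina ceramic, brass.
In SI units:
  alumina ceramic: E = 375.1 GPa, ρ = 3890 kg/m³
  brass: E = 104.5 GPa, ρ = 8570 kg/m³
  alumina ceramic: M = 96.4 MN·m/kg
  brass: M = 12.2 MN·m/kg
The maximum is for alumina ceramic.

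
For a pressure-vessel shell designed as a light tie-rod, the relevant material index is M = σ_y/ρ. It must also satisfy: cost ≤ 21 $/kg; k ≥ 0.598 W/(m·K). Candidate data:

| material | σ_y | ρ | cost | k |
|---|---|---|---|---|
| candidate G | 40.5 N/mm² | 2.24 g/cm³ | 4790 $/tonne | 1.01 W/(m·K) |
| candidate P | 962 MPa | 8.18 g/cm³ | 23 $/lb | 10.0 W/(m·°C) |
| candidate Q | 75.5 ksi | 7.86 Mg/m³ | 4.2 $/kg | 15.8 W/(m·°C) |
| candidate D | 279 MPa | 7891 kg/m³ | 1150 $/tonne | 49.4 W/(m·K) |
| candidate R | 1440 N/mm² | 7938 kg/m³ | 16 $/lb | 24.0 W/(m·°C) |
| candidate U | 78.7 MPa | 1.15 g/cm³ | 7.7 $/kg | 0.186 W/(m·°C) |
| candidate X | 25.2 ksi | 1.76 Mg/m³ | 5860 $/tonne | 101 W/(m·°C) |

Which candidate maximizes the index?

candidate X

Screen on constraints: cost ≤ 21 $/kg; k ≥ 0.598 W/(m·K). Survivors: candidate G, candidate Q, candidate D, candidate X.
In SI units:
  candidate G: σ_y = 40.50 MPa, ρ = 2240 kg/m³
  candidate Q: σ_y = 520.6 MPa, ρ = 7860 kg/m³
  candidate D: σ_y = 279.0 MPa, ρ = 7891 kg/m³
  candidate X: σ_y = 173.7 MPa, ρ = 1760 kg/m³
  candidate X: M = 98.7 kN·m/kg
  candidate Q: M = 66.2 kN·m/kg
  candidate D: M = 35.4 kN·m/kg
  candidate G: M = 18.1 kN·m/kg
Highest index: candidate X.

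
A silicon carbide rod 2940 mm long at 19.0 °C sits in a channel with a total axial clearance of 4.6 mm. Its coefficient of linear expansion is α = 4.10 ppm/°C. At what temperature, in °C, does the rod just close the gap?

401 °C

α·L₀·ΔT = 4.6 mm ⇒ ΔT = 4.6 / (4.10×10⁻⁶ × 2940.0) = 381.6 K.
T = 19.0 + 381.6 = 400.6 °C.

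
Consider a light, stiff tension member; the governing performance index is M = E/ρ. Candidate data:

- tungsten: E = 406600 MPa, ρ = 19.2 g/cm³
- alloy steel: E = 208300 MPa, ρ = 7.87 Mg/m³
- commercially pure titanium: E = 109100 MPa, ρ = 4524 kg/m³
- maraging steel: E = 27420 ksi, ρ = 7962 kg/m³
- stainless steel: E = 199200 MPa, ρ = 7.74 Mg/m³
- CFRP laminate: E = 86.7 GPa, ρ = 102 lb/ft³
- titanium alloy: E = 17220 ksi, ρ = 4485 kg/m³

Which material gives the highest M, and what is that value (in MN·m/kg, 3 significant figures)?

Putting every candidate on a common basis:
  tungsten: E = 406.6 GPa, ρ = 19200 kg/m³
  alloy steel: E = 208.3 GPa, ρ = 7870 kg/m³
  commercially pure titanium: E = 109.1 GPa, ρ = 4524 kg/m³
  maraging steel: E = 189.1 GPa, ρ = 7962 kg/m³
  stainless steel: E = 199.2 GPa, ρ = 7740 kg/m³
  CFRP laminate: E = 86.70 GPa, ρ = 1634 kg/m³
  titanium alloy: E = 118.7 GPa, ρ = 4485 kg/m³
  CFRP laminate: M = 53.1 MN·m/kg
  titanium alloy: M = 26.5 MN·m/kg
  alloy steel: M = 26.5 MN·m/kg
  stainless steel: M = 25.7 MN·m/kg
  commercially pure titanium: M = 24.1 MN·m/kg
  maraging steel: M = 23.7 MN·m/kg
  tungsten: M = 21.2 MN·m/kg
CFRP laminate ranks first.

CFRP laminate, M = 53.1 MN·m/kg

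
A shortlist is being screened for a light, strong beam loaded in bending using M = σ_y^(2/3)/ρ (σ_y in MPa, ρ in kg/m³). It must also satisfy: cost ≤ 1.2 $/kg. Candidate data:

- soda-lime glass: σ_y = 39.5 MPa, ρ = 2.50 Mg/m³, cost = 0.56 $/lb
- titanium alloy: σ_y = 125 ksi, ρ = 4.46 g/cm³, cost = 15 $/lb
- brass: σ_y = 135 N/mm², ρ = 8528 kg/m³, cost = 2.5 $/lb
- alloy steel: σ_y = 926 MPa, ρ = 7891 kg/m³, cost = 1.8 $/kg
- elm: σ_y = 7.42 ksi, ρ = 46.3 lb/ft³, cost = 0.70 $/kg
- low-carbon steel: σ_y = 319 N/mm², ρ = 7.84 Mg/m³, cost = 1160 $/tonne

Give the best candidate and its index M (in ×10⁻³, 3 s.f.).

Screen on constraints: cost ≤ 1.2 $/kg. Survivors: elm, low-carbon steel.
Normalizing units and computing the index:
  elm: σ_y = 51.16 MPa, ρ = 741.7 kg/m³
  low-carbon steel: σ_y = 319.0 MPa, ρ = 7840 kg/m³
  elm: M = 18.6×10⁻³
  low-carbon steel: M = 5.95×10⁻³
The maximum is for elm.

elm, M = 18.6×10⁻³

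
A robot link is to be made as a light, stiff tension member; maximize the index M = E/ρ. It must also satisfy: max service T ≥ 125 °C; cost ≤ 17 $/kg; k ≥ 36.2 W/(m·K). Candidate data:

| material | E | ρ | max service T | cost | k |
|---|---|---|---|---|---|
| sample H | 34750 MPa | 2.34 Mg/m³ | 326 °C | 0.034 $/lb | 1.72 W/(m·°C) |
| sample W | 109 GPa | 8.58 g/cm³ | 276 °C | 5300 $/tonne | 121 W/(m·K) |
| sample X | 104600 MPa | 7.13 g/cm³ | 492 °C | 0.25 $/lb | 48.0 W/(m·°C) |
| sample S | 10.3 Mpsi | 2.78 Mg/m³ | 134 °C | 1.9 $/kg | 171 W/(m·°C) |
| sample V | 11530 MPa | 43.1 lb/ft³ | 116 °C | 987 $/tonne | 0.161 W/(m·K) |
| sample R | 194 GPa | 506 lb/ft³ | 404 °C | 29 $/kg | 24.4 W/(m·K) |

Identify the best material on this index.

sample S

Screen on constraints: max service T ≥ 125 °C; cost ≤ 17 $/kg; k ≥ 36.2 W/(m·K). Survivors: sample W, sample X, sample S.
Normalizing units and computing the index:
  sample W: E = 109.0 GPa, ρ = 8580 kg/m³
  sample X: E = 104.6 GPa, ρ = 7130 kg/m³
  sample S: E = 71.02 GPa, ρ = 2780 kg/m³
  sample S: M = 25.5 MN·m/kg
  sample X: M = 14.7 MN·m/kg
  sample W: M = 12.7 MN·m/kg
Sample S ranks first.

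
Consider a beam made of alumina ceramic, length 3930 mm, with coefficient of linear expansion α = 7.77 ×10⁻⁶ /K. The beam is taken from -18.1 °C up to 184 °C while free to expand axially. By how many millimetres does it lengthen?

ΔT = 184 − (-18.1) = 202.1 K.
ΔL = α·L₀·ΔT = 7.77×10⁻⁶ × 3930 mm × 202.1 K = 6.17 mm.

6.17 mm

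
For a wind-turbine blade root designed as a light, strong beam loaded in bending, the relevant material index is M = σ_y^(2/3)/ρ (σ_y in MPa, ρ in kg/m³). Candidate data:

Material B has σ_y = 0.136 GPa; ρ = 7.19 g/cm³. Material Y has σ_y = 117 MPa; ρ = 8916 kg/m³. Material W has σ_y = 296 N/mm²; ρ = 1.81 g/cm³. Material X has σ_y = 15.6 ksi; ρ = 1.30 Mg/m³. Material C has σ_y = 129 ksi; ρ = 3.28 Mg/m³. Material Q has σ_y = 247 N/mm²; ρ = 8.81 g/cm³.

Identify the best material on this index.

In SI units:
  material B: σ_y = 136.0 MPa, ρ = 7190 kg/m³
  material Y: σ_y = 117.0 MPa, ρ = 8916 kg/m³
  material W: σ_y = 296.0 MPa, ρ = 1810 kg/m³
  material X: σ_y = 107.6 MPa, ρ = 1300 kg/m³
  material C: σ_y = 889.4 MPa, ρ = 3280 kg/m³
  material Q: σ_y = 247.0 MPa, ρ = 8810 kg/m³
  material C: M = 28.2×10⁻³
  material W: M = 24.5×10⁻³
  material X: M = 17.4×10⁻³
  material Q: M = 4.47×10⁻³
  material B: M = 3.68×10⁻³
  material Y: M = 2.68×10⁻³
Material C has the largest M.

material C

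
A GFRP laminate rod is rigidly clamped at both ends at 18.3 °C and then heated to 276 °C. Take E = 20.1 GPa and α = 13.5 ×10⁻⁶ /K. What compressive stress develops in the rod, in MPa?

ΔT = 257.7 K. Constrained thermal stress σ = E·α·ΔT = 20.10×10³ MPa × 13.5×10⁻⁶ × 257.7 = 69.9 MPa (compressive).

69.9 MPa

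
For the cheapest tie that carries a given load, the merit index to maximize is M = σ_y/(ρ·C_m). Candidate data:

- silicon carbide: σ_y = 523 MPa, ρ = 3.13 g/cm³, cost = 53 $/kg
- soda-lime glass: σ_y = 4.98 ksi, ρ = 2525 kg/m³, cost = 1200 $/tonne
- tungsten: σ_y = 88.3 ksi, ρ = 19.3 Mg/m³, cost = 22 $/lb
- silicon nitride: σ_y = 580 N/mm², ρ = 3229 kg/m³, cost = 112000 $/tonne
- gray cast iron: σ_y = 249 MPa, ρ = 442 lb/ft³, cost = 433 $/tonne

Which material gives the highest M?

Putting every candidate on a common basis:
  silicon carbide: σ_y = 523.0 MPa, ρ = 3130 kg/m³, cost = 53.00 $/kg
  soda-lime glass: σ_y = 34.34 MPa, ρ = 2525 kg/m³, cost = 1.200 $/kg
  tungsten: σ_y = 608.8 MPa, ρ = 19300 kg/m³, cost = 48.50 $/kg
  silicon nitride: σ_y = 580.0 MPa, ρ = 3229 kg/m³, cost = 112.0 $/kg
  gray cast iron: σ_y = 249.0 MPa, ρ = 7080 kg/m³, cost = 0.4330 $/kg
  gray cast iron: M = 81.2 kN·m per $
  soda-lime glass: M = 11.3 kN·m per $
  silicon carbide: M = 3.15 kN·m per $
  silicon nitride: M = 1.60 kN·m per $
  tungsten: M = 0.650 kN·m per $
Gray cast iron has the largest M.

gray cast iron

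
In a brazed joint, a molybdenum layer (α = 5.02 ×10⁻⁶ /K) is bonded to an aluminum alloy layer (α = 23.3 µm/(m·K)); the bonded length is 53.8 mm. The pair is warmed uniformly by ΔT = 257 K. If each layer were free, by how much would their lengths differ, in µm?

Δα = |5.02 − 23.3|×10⁻⁶/K = 18.3×10⁻⁶/K.
ΔL_mismatch = Δα·L·ΔT = 18.3×10⁻⁶ × 53.8 mm × 257.0 K = 253 µm.

253 µm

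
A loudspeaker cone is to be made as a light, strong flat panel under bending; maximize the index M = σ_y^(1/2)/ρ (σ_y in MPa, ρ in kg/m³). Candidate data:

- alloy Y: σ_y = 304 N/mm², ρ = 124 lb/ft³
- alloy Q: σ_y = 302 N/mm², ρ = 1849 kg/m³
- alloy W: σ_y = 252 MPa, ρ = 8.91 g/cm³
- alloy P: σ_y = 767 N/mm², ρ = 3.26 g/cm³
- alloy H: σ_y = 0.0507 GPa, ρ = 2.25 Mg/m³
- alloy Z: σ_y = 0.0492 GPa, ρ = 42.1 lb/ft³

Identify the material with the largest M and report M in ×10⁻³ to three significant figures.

Putting every candidate on a common basis:
  alloy Y: σ_y = 304.0 MPa, ρ = 1986 kg/m³
  alloy Q: σ_y = 302.0 MPa, ρ = 1849 kg/m³
  alloy W: σ_y = 252.0 MPa, ρ = 8910 kg/m³
  alloy P: σ_y = 767.0 MPa, ρ = 3260 kg/m³
  alloy H: σ_y = 50.70 MPa, ρ = 2250 kg/m³
  alloy Z: σ_y = 49.20 MPa, ρ = 674.4 kg/m³
  alloy Z: M = 10.4×10⁻³
  alloy Q: M = 9.40×10⁻³
  alloy Y: M = 8.78×10⁻³
  alloy P: M = 8.50×10⁻³
  alloy H: M = 3.16×10⁻³
  alloy W: M = 1.78×10⁻³
The maximum is for alloy Z.

alloy Z, M = 10.4×10⁻³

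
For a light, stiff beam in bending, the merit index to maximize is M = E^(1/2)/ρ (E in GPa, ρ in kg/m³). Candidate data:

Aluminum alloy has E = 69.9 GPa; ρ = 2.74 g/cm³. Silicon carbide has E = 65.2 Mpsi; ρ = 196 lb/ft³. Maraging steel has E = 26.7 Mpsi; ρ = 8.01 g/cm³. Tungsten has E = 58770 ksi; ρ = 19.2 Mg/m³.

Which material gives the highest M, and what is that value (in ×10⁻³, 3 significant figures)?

In SI units:
  aluminum alloy: E = 69.90 GPa, ρ = 2740 kg/m³
  silicon carbide: E = 449.5 GPa, ρ = 3140 kg/m³
  maraging steel: E = 184.1 GPa, ρ = 8010 kg/m³
  tungsten: E = 405.2 GPa, ρ = 19200 kg/m³
  silicon carbide: M = 6.75×10⁻³
  aluminum alloy: M = 3.05×10⁻³
  maraging steel: M = 1.69×10⁻³
  tungsten: M = 1.05×10⁻³
Silicon carbide ranks first.

silicon carbide, M = 6.75×10⁻³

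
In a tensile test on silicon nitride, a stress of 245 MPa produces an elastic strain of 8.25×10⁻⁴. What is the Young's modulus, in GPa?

E = σ/ε = 245 MPa / 8.25×10⁻⁴ = 297000 MPa = 297 GPa.

297 GPa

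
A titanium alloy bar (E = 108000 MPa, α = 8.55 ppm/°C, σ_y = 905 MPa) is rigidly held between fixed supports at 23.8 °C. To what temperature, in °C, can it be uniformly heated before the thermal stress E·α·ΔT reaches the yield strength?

1000 °C

E = 108000 MPa = 108.0 GPa.
E·α·ΔT = 905.0 MPa ⇒ ΔT = 905.0 / (108.0×10³ × 8.55×10⁻⁶) = 980.1 K.
T = 23.8 + 980.1 = 1004 °C.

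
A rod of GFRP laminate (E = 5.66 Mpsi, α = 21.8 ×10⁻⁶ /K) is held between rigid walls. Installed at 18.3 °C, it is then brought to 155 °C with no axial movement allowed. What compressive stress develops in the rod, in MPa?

E = 5.66 Mpsi = 39.02 GPa.
ΔT = 136.7 K. Constrained thermal stress σ = E·α·ΔT = 39.02×10³ MPa × 21.8×10⁻⁶ × 136.7 = 116 MPa (compressive).

116 MPa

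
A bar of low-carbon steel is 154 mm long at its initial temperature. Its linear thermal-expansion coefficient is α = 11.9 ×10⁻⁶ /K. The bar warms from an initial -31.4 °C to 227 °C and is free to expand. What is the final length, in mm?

ΔT = 227 − (-31.4) = 258.4 K.
ΔL = α·L₀·ΔT = 11.9×10⁻⁶ × 154 mm × 258.4 K = 0.474 mm.
L = L₀ + ΔL = 154 + 0.474 = 154.47 mm.

154.47 mm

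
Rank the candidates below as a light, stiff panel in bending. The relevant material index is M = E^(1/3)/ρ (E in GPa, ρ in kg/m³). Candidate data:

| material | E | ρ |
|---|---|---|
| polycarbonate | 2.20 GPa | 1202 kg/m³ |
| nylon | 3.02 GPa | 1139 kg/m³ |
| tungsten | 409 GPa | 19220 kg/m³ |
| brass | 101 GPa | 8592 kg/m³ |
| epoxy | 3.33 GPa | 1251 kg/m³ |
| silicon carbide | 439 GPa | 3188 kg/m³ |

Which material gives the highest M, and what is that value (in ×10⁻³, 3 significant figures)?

silicon carbide, M = 2.38×10⁻³

Evaluate M for each candidate:
  silicon carbide: M = 2.38×10⁻³
  nylon: M = 1.27×10⁻³
  epoxy: M = 1.19×10⁻³
  polycarbonate: M = 1.08×10⁻³
  brass: M = 0.542×10⁻³
  tungsten: M = 0.386×10⁻³
The maximum is for silicon carbide.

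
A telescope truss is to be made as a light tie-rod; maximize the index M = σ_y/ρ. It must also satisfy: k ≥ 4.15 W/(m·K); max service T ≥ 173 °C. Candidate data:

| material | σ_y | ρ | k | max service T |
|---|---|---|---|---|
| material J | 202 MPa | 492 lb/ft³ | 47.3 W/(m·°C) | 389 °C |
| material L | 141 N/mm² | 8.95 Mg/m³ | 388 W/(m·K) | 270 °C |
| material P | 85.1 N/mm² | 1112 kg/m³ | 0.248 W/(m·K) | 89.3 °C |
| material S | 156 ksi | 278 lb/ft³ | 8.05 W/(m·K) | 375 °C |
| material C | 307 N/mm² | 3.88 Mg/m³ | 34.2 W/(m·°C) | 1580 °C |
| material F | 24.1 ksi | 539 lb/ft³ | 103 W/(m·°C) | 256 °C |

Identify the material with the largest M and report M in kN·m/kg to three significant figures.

material S, M = 242 kN·m/kg

Screen on constraints: k ≥ 4.15 W/(m·K); max service T ≥ 173 °C. Survivors: material J, material L, material S, material C, material F.
Normalizing units and computing the index:
  material J: σ_y = 202.0 MPa, ρ = 7881 kg/m³
  material L: σ_y = 141.0 MPa, ρ = 8950 kg/m³
  material S: σ_y = 1076 MPa, ρ = 4453 kg/m³
  material C: σ_y = 307.0 MPa, ρ = 3880 kg/m³
  material F: σ_y = 166.2 MPa, ρ = 8634 kg/m³
  material S: M = 242 kN·m/kg
  material C: M = 79.1 kN·m/kg
  material J: M = 25.6 kN·m/kg
  material F: M = 19.2 kN·m/kg
  material L: M = 15.8 kN·m/kg
Material S has the largest M.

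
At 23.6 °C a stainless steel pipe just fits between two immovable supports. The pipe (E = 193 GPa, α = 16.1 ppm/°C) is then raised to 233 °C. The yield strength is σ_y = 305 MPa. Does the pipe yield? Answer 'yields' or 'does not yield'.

ΔT = 209.4 K. Constrained thermal stress σ = E·α·ΔT = 193.0×10³ MPa × 16.1×10⁻⁶ × 209.4 = 651 MPa (compressive).
Compare to σ_y = 305 MPa: σ ≥ σ_y, so it yields.

yields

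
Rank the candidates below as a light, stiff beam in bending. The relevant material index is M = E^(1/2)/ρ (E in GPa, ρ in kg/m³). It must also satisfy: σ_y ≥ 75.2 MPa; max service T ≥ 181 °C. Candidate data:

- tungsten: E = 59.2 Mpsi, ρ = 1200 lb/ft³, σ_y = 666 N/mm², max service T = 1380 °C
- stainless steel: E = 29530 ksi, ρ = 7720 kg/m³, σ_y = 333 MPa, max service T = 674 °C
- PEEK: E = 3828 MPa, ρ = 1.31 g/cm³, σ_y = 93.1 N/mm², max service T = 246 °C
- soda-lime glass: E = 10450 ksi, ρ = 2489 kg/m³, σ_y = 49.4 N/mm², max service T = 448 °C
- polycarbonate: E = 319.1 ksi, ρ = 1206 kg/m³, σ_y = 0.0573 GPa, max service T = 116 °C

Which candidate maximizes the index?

stainless steel

Screen on constraints: σ_y ≥ 75.2 MPa; max service T ≥ 181 °C. Survivors: tungsten, stainless steel, PEEK.
Normalizing units and computing the index:
  tungsten: E = 408.2 GPa, ρ = 19220 kg/m³
  stainless steel: E = 203.6 GPa, ρ = 7720 kg/m³
  PEEK: E = 3.828 GPa, ρ = 1310 kg/m³
  stainless steel: M = 1.85×10⁻³
  PEEK: M = 1.49×10⁻³
  tungsten: M = 1.05×10⁻³
Stainless steel ranks first.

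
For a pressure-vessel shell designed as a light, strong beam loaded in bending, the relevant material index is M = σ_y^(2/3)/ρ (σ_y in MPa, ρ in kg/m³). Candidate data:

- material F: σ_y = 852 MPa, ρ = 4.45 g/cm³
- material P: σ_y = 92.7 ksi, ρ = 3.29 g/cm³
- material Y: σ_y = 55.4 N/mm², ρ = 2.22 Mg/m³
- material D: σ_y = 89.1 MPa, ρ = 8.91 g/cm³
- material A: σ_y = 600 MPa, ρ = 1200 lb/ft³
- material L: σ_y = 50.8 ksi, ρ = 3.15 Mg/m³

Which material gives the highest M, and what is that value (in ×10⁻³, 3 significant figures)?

material P, M = 22.6×10⁻³

After converting to SI:
  material F: σ_y = 852.0 MPa, ρ = 4450 kg/m³
  material P: σ_y = 639.1 MPa, ρ = 3290 kg/m³
  material Y: σ_y = 55.40 MPa, ρ = 2220 kg/m³
  material D: σ_y = 89.10 MPa, ρ = 8910 kg/m³
  material A: σ_y = 600.0 MPa, ρ = 19220 kg/m³
  material L: σ_y = 350.3 MPa, ρ = 3150 kg/m³
  material P: M = 22.6×10⁻³
  material F: M = 20.2×10⁻³
  material L: M = 15.8×10⁻³
  material Y: M = 6.55×10⁻³
  material A: M = 3.70×10⁻³
  material D: M = 2.24×10⁻³
Material P ranks first.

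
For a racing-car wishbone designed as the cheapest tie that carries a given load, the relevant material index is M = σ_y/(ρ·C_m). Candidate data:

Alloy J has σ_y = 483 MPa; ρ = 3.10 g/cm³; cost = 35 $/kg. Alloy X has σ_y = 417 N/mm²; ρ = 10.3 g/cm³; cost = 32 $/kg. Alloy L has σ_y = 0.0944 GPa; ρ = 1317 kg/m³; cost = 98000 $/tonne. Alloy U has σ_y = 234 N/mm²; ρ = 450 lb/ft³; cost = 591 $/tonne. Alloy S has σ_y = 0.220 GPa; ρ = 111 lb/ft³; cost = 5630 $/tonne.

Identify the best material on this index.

In SI units:
  alloy J: σ_y = 483.0 MPa, ρ = 3100 kg/m³, cost = 35.00 $/kg
  alloy X: σ_y = 417.0 MPa, ρ = 10300 kg/m³, cost = 32.00 $/kg
  alloy L: σ_y = 94.40 MPa, ρ = 1317 kg/m³, cost = 98.00 $/kg
  alloy U: σ_y = 234.0 MPa, ρ = 7208 kg/m³, cost = 0.5910 $/kg
  alloy S: σ_y = 220.0 MPa, ρ = 1778 kg/m³, cost = 5.630 $/kg
  alloy U: M = 54.9 kN·m per $
  alloy S: M = 22.0 kN·m per $
  alloy J: M = 4.45 kN·m per $
  alloy X: M = 1.27 kN·m per $
  alloy L: M = 0.731 kN·m per $
Alloy U ranks first.

alloy U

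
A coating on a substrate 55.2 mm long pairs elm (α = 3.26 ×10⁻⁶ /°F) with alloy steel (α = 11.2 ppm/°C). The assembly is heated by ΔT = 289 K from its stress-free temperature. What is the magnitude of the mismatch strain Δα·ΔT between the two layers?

elm: α = 3.26×10⁻⁶/°F × 9/5 = 5.87×10⁻⁶/K.
Δα = |5.87 − 11.2|×10⁻⁶/K = 5.33×10⁻⁶/K.
Mismatch strain = Δα·ΔT = 5.33×10⁻⁶ × 289.0 = 1.54×10⁻³.

1.54×10⁻³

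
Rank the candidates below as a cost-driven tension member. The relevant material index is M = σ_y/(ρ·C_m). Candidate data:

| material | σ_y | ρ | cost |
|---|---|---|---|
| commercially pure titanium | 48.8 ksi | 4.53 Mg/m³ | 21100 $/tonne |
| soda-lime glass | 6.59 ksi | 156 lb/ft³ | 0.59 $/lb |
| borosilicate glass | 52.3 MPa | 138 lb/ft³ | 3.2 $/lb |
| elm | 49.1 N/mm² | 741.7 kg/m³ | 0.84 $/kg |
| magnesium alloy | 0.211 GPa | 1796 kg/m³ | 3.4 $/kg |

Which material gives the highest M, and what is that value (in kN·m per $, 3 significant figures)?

After converting to SI:
  commercially pure titanium: σ_y = 336.5 MPa, ρ = 4530 kg/m³, cost = 21.10 $/kg
  soda-lime glass: σ_y = 45.44 MPa, ρ = 2499 kg/m³, cost = 1.301 $/kg
  borosilicate glass: σ_y = 52.30 MPa, ρ = 2211 kg/m³, cost = 7.055 $/kg
  elm: σ_y = 49.10 MPa, ρ = 741.7 kg/m³, cost = 0.8400 $/kg
  magnesium alloy: σ_y = 211.0 MPa, ρ = 1796 kg/m³, cost = 3.400 $/kg
  elm: M = 78.8 kN·m per $
  magnesium alloy: M = 34.6 kN·m per $
  soda-lime glass: M = 14.0 kN·m per $
  commercially pure titanium: M = 3.52 kN·m per $
  borosilicate glass: M = 3.35 kN·m per $
The maximum is for elm.

elm, M = 78.8 kN·m per $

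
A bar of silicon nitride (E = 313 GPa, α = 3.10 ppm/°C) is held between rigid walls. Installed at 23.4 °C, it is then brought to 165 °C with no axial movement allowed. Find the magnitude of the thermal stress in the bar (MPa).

137 MPa

ΔT = 141.6 K. Constrained thermal stress σ = E·α·ΔT = 313.0×10³ MPa × 3.10×10⁻⁶ × 141.6 = 137 MPa (compressive).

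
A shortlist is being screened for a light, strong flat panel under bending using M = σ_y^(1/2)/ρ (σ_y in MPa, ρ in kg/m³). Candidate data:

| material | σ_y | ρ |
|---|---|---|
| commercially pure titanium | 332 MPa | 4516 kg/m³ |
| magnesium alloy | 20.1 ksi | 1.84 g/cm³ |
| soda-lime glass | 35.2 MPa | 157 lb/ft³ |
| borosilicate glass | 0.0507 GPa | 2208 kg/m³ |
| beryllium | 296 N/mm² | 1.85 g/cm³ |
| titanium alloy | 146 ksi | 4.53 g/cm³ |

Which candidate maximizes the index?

beryllium

Normalizing units and computing the index:
  commercially pure titanium: σ_y = 332.0 MPa, ρ = 4516 kg/m³
  magnesium alloy: σ_y = 138.6 MPa, ρ = 1840 kg/m³
  soda-lime glass: σ_y = 35.20 MPa, ρ = 2515 kg/m³
  borosilicate glass: σ_y = 50.70 MPa, ρ = 2208 kg/m³
  beryllium: σ_y = 296.0 MPa, ρ = 1850 kg/m³
  titanium alloy: σ_y = 1007 MPa, ρ = 4530 kg/m³
  beryllium: M = 9.30×10⁻³
  titanium alloy: M = 7.00×10⁻³
  magnesium alloy: M = 6.40×10⁻³
  commercially pure titanium: M = 4.03×10⁻³
  borosilicate glass: M = 3.22×10⁻³
  soda-lime glass: M = 2.36×10⁻³
Highest index: beryllium.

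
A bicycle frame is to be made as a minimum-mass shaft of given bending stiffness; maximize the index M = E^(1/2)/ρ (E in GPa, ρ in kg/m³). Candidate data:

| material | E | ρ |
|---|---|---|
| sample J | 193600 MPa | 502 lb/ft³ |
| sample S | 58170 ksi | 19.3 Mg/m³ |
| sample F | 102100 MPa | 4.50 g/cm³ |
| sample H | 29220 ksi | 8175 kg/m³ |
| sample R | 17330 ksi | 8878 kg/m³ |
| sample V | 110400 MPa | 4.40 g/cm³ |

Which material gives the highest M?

Convert each candidate to consistent units, then evaluate M:
  sample J: E = 193.6 GPa, ρ = 8041 kg/m³
  sample S: E = 401.1 GPa, ρ = 19300 kg/m³
  sample F: E = 102.1 GPa, ρ = 4500 kg/m³
  sample H: E = 201.5 GPa, ρ = 8175 kg/m³
  sample R: E = 119.5 GPa, ρ = 8878 kg/m³
  sample V: E = 110.4 GPa, ρ = 4400 kg/m³
  sample V: M = 2.39×10⁻³
  sample F: M = 2.25×10⁻³
  sample H: M = 1.74×10⁻³
  sample J: M = 1.73×10⁻³
  sample R: M = 1.23×10⁻³
  sample S: M = 1.04×10⁻³
Highest index: sample V.

sample V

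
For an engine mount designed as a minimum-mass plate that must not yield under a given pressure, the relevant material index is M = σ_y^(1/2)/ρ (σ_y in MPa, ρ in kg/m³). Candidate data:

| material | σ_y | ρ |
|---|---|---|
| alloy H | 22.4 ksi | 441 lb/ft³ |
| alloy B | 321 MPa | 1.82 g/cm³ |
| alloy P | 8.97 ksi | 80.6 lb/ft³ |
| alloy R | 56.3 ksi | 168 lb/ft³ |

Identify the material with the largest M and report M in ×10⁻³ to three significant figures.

alloy B, M = 9.84×10⁻³

In SI units:
  alloy H: σ_y = 154.4 MPa, ρ = 7064 kg/m³
  alloy B: σ_y = 321.0 MPa, ρ = 1820 kg/m³
  alloy P: σ_y = 61.85 MPa, ρ = 1291 kg/m³
  alloy R: σ_y = 388.2 MPa, ρ = 2691 kg/m³
  alloy B: M = 9.84×10⁻³
  alloy R: M = 7.32×10⁻³
  alloy P: M = 6.09×10⁻³
  alloy H: M = 1.76×10⁻³
Alloy B ranks first.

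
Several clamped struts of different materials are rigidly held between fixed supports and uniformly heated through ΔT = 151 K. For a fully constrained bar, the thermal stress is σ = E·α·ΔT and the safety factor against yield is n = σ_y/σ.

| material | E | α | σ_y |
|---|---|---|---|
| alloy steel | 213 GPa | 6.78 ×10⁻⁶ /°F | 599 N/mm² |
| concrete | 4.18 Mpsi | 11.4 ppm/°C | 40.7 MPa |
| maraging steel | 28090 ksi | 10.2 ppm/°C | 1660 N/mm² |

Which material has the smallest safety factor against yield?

concrete

In consistent units (E in GPa, α in ×10⁻⁶/K, σ_y in MPa):
  alloy steel: E = 213.0, α = 12.2, σ_y = 599.0 → σ = 393 MPa, n = 1.53
  concrete: E = 28.82, α = 11.4, σ_y = 40.70 → σ = 49.6 MPa, n = 0.820
  maraging steel: E = 193.7, α = 10.2, σ_y = 1660 → σ = 298 MPa, n = 5.56
Concrete has the lowest safety factor, n = 0.820.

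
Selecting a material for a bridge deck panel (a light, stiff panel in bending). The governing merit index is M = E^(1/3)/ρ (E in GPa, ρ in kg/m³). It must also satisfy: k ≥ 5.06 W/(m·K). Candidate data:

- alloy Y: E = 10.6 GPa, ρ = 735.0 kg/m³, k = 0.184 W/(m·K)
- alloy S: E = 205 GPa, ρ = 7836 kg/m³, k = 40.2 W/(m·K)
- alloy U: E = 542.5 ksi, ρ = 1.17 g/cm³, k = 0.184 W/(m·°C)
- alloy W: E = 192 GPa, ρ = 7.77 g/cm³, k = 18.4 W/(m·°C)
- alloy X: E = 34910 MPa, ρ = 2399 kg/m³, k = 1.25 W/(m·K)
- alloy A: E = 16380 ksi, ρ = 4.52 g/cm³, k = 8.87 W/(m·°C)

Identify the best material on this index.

alloy A

Screen on constraints: k ≥ 5.06 W/(m·K). Survivors: alloy S, alloy W, alloy A.
Convert each candidate to consistent units, then evaluate M:
  alloy S: E = 205.0 GPa, ρ = 7836 kg/m³
  alloy W: E = 192.0 GPa, ρ = 7770 kg/m³
  alloy A: E = 112.9 GPa, ρ = 4520 kg/m³
  alloy A: M = 1.07×10⁻³
  alloy S: M = 0.752×10⁻³
  alloy W: M = 0.742×10⁻³
Alloy A has the largest M.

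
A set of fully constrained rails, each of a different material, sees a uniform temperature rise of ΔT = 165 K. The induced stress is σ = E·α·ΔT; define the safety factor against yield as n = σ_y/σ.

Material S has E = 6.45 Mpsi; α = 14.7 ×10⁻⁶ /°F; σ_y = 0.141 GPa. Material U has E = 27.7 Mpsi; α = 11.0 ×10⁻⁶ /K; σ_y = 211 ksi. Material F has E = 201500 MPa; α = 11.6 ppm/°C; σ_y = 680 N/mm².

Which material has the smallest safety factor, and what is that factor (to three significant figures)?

material S, n = 0.726

Converting E to GPa, α to ×10⁻⁶/K, σ_y to MPa, then σ and n for each:
  material S: E = 44.47, α = 26.5, σ_y = 141.0 → σ = 194 MPa, n = 0.726
  material U: E = 191.0, α = 11.0, σ_y = 1455 → σ = 347 MPa, n = 4.20
  material F: E = 201.5, α = 11.6, σ_y = 680.0 → σ = 386 MPa, n = 1.76
The minimum is material S at n = 0.726.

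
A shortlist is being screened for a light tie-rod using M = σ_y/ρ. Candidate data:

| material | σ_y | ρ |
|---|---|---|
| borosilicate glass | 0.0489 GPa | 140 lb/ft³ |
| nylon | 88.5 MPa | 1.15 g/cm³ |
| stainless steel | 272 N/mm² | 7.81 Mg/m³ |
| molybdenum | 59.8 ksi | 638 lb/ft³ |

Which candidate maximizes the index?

nylon

Convert each candidate to consistent units, then evaluate M:
  borosilicate glass: σ_y = 48.90 MPa, ρ = 2243 kg/m³
  nylon: σ_y = 88.50 MPa, ρ = 1150 kg/m³
  stainless steel: σ_y = 272.0 MPa, ρ = 7810 kg/m³
  molybdenum: σ_y = 412.3 MPa, ρ = 10220 kg/m³
  nylon: M = 77.0 kN·m/kg
  molybdenum: M = 40.3 kN·m/kg
  stainless steel: M = 34.8 kN·m/kg
  borosilicate glass: M = 21.8 kN·m/kg
Nylon ranks first.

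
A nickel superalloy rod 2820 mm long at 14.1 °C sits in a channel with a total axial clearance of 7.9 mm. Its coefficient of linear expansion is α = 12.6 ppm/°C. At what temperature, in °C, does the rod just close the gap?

α·L₀·ΔT = 7.9 mm ⇒ ΔT = 7.9 / (12.6×10⁻⁶ × 2820.0) = 222.3 K.
T = 14.1 + 222.3 = 236.4 °C.

236 °C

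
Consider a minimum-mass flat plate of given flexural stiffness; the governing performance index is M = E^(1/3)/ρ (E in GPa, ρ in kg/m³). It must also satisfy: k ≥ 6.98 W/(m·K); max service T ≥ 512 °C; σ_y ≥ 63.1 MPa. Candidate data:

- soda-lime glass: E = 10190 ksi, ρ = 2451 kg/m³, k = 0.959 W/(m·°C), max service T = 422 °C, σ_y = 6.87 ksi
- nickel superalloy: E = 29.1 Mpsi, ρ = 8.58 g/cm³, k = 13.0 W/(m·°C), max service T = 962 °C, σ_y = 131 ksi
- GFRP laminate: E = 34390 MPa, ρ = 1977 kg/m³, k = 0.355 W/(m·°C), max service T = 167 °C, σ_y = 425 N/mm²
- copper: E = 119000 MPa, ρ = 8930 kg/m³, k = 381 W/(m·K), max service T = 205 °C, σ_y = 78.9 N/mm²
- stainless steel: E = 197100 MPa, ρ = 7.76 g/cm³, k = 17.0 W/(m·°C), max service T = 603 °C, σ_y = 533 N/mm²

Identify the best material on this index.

Screen on constraints: k ≥ 6.98 W/(m·K); max service T ≥ 512 °C; σ_y ≥ 63.1 MPa. Survivors: nickel superalloy, stainless steel.
Convert each candidate to consistent units, then evaluate M:
  nickel superalloy: E = 200.6 GPa, ρ = 8580 kg/m³
  stainless steel: E = 197.1 GPa, ρ = 7760 kg/m³
  stainless steel: M = 0.750×10⁻³
  nickel superalloy: M = 0.682×10⁻³
Highest index: stainless steel.

stainless steel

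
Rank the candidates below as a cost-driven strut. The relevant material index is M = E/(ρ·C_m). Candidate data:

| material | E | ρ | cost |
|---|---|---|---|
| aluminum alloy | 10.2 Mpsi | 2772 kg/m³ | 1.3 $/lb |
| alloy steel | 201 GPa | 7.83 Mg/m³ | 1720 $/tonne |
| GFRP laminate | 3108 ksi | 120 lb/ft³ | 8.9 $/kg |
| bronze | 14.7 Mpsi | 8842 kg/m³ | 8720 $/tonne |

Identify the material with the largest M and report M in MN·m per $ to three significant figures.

alloy steel, M = 14.9 MN·m per $

Putting every candidate on a common basis:
  aluminum alloy: E = 70.33 GPa, ρ = 2772 kg/m³, cost = 2.866 $/kg
  alloy steel: E = 201.0 GPa, ρ = 7830 kg/m³, cost = 1.720 $/kg
  GFRP laminate: E = 21.43 GPa, ρ = 1922 kg/m³, cost = 8.900 $/kg
  bronze: E = 101.4 GPa, ρ = 8842 kg/m³, cost = 8.720 $/kg
  alloy steel: M = 14.9 MN·m per $
  aluminum alloy: M = 8.85 MN·m per $
  bronze: M = 1.31 MN·m per $
  GFRP laminate: M = 1.25 MN·m per $
Highest index: alloy steel.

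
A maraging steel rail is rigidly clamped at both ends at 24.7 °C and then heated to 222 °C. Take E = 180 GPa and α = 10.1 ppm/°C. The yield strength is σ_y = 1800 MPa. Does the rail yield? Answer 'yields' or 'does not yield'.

does not yield

ΔT = 197.3 K. Constrained thermal stress σ = E·α·ΔT = 180.0×10³ MPa × 10.1×10⁻⁶ × 197.3 = 359 MPa (compressive).
Compare to σ_y = 1800 MPa: σ < σ_y, so it does not yield.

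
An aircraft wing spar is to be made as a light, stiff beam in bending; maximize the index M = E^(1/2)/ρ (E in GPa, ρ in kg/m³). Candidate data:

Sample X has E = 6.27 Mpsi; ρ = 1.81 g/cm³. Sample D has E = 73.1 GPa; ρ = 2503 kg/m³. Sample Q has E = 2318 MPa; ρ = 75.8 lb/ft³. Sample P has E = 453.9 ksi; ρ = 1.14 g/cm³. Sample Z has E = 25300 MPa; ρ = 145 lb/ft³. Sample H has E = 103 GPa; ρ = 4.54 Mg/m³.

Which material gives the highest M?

After converting to SI:
  sample X: E = 43.23 GPa, ρ = 1810 kg/m³
  sample D: E = 73.10 GPa, ρ = 2503 kg/m³
  sample Q: E = 2.318 GPa, ρ = 1214 kg/m³
  sample P: E = 3.130 GPa, ρ = 1140 kg/m³
  sample Z: E = 25.30 GPa, ρ = 2323 kg/m³
  sample H: E = 103.0 GPa, ρ = 4540 kg/m³
  sample X: M = 3.63×10⁻³
  sample D: M = 3.42×10⁻³
  sample H: M = 2.24×10⁻³
  sample Z: M = 2.17×10⁻³
  sample P: M = 1.55×10⁻³
  sample Q: M = 1.25×10⁻³
Highest index: sample X.

sample X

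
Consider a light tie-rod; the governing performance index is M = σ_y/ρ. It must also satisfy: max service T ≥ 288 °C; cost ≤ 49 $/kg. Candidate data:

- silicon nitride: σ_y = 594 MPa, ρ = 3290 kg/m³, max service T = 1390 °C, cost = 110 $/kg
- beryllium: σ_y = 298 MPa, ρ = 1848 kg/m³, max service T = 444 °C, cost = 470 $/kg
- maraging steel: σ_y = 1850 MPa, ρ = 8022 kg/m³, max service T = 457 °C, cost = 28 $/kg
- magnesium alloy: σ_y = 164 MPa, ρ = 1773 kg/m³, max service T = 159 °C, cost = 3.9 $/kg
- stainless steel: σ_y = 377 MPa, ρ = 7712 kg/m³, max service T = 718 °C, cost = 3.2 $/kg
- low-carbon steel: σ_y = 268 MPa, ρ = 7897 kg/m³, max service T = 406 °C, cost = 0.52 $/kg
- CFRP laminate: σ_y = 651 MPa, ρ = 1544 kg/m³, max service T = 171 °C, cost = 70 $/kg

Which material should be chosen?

maraging steel

Screen on constraints: max service T ≥ 288 °C; cost ≤ 49 $/kg. Survivors: maraging steel, stainless steel, low-carbon steel.
Evaluate M for each candidate:
  maraging steel: M = 231 kN·m/kg
  stainless steel: M = 48.9 kN·m/kg
  low-carbon steel: M = 33.9 kN·m/kg
Maraging steel has the largest M.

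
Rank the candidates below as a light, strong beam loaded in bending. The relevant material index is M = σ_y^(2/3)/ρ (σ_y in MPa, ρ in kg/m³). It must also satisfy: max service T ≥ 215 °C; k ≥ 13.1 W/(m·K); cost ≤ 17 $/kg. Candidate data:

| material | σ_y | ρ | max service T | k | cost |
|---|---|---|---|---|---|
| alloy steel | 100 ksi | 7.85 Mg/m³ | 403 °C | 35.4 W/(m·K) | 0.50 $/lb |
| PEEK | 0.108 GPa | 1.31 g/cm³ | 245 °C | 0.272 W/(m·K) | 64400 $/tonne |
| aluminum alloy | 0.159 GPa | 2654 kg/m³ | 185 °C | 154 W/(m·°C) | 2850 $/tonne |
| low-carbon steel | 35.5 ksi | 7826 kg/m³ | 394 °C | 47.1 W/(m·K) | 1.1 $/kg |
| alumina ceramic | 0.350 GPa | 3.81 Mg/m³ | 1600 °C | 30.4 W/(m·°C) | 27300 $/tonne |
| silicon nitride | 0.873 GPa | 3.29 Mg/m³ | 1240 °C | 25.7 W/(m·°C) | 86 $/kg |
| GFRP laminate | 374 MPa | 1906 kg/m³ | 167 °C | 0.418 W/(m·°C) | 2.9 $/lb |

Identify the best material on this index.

Screen on constraints: max service T ≥ 215 °C; k ≥ 13.1 W/(m·K); cost ≤ 17 $/kg. Survivors: alloy steel, low-carbon steel.
Convert each candidate to consistent units, then evaluate M:
  alloy steel: σ_y = 689.5 MPa, ρ = 7850 kg/m³
  low-carbon steel: σ_y = 244.8 MPa, ρ = 7826 kg/m³
  alloy steel: M = 9.94×10⁻³
  low-carbon steel: M = 5.00×10⁻³
Alloy steel ranks first.

alloy steel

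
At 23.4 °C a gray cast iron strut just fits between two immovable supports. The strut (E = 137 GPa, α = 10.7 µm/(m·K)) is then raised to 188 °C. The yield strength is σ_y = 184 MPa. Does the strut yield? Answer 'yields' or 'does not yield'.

ΔT = 164.6 K. Constrained thermal stress σ = E·α·ΔT = 137.0×10³ MPa × 10.7×10⁻⁶ × 164.6 = 241 MPa (compressive).
Compare to σ_y = 184 MPa: σ ≥ σ_y, so it yields.

yields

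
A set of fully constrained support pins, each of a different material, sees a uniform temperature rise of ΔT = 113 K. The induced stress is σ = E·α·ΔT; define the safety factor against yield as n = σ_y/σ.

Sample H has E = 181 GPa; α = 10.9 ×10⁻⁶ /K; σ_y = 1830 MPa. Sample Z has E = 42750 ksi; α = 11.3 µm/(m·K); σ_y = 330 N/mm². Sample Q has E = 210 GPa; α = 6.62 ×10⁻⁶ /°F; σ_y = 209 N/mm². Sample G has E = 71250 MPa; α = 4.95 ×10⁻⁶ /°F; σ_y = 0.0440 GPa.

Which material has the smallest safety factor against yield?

Converting E to GPa, α to ×10⁻⁶/K, σ_y to MPa, then σ and n for each:
  sample H: E = 181.0, α = 10.9, σ_y = 1830 → σ = 223 MPa, n = 8.21
  sample Z: E = 294.8, α = 11.3, σ_y = 330.0 → σ = 376 MPa, n = 0.877
  sample Q: E = 210.0, α = 11.9, σ_y = 209.0 → σ = 283 MPa, n = 0.739
  sample G: E = 71.25, α = 8.91, σ_y = 44.00 → σ = 71.7 MPa, n = 0.613
Sample G has the lowest safety factor, n = 0.613.

sample G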